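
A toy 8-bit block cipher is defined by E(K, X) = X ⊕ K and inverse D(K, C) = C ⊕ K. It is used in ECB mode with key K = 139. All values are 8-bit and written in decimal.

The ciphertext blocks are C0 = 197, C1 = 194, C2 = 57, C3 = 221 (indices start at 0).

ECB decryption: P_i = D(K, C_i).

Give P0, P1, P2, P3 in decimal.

P0 = 78, P1 = 73, P2 = 178, P3 = 86

P0: D(K, 197) = 78.
P1: D(K, 194) = 73.
P2: D(K, 57) = 178.
P3: D(K, 221) = 86.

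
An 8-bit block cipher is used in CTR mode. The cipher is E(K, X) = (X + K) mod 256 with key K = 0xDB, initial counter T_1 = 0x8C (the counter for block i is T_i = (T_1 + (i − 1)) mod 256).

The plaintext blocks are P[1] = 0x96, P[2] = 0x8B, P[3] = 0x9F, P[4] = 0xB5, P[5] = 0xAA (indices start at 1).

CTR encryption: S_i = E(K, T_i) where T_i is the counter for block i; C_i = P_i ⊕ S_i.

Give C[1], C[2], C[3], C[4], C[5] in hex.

C[1]: T = 0x8C, S = E(K, T) = 0x67; 0x96 ⊕ 0x67 = 0xF1.
C[2]: T = 0x8D, S = E(K, T) = 0x68; 0x8B ⊕ 0x68 = 0xE3.
C[3]: T = 0x8E, S = E(K, T) = 0x69; 0x9F ⊕ 0x69 = 0xF6.
C[4]: T = 0x8F, S = E(K, T) = 0x6A; 0xB5 ⊕ 0x6A = 0xDF.
C[5]: T = 0x90, S = E(K, T) = 0x6B; 0xAA ⊕ 0x6B = 0xC1.

C[1] = 0xF1, C[2] = 0xE3, C[3] = 0xF6, C[4] = 0xDF, C[5] = 0xC1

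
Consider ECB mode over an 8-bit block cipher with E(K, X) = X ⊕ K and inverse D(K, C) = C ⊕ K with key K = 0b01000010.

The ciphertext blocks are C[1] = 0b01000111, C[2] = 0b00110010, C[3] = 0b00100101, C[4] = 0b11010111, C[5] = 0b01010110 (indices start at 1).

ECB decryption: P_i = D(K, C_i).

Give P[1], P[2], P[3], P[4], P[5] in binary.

P[1]: D(K, 0b01000111) = 0b00000101.
P[2]: D(K, 0b00110010) = 0b01110000.
P[3]: D(K, 0b00100101) = 0b01100111.
P[4]: D(K, 0b11010111) = 0b10010101.
P[5]: D(K, 0b01010110) = 0b00010100.

P[1] = 0b00000101, P[2] = 0b01110000, P[3] = 0b01100111, P[4] = 0b10010101, P[5] = 0b00010100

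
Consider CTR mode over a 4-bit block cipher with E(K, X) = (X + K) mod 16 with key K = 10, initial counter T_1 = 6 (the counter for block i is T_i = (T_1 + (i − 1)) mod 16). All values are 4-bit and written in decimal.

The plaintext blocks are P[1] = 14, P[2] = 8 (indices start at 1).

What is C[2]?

C[2] = 9

CTR encryption: S_i = E(K, T_i) where T_i is the counter for block i; C_i = P_i ⊕ S_i.
C[1]: T = 6, S = E(K, T) = 0; 14 ⊕ 0 = 14.
C[2]: T = 7, S = E(K, T) = 1; 8 ⊕ 1 = 9.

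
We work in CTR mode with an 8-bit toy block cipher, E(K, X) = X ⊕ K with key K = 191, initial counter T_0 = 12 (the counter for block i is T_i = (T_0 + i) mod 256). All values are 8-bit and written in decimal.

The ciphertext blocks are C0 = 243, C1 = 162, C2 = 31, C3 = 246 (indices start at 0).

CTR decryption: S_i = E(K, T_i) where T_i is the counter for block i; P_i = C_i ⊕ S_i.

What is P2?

P2 = 174

P2: T = 14, S = E(K, T) = 177; 31 ⊕ 177 = 174.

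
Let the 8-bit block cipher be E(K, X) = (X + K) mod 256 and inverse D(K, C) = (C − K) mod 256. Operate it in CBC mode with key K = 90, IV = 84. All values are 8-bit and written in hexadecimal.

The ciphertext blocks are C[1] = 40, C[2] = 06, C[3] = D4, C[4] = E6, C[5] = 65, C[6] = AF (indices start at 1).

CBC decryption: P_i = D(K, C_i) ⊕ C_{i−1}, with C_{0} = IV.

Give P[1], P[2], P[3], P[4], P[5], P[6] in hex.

P[1]: D(K, 40) = B0; B0 ⊕ 84 = 34.
P[2]: D(K, 06) = 76; 76 ⊕ 40 = 36.
P[3]: D(K, D4) = 44; 44 ⊕ 06 = 42.
P[4]: D(K, E6) = 56; 56 ⊕ D4 = 82.
P[5]: D(K, 65) = D5; D5 ⊕ E6 = 33.
P[6]: D(K, AF) = 1F; 1F ⊕ 65 = 7A.

P[1] = 34, P[2] = 36, P[3] = 42, P[4] = 82, P[5] = 33, P[6] = 7A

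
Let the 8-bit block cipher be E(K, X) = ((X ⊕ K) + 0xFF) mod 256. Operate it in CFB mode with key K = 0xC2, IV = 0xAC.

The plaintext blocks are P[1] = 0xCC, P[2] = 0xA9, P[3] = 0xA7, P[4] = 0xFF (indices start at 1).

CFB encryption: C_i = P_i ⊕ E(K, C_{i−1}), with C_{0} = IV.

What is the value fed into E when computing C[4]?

C[1]: E(K, 0xAC) = 0x6D; 0xCC ⊕ 0x6D = 0xA1.
C[2]: E(K, 0xA1) = 0x62; 0xA9 ⊕ 0x62 = 0xCB.
C[3]: E(K, 0xCB) = 0x08; 0xA7 ⊕ 0x08 = 0xAF.
C[4]: E(K, 0xAF) = 0x6C; 0xFF ⊕ 0x6C = 0x93.
So the input to E for block [4] is 0xAF.

0xAF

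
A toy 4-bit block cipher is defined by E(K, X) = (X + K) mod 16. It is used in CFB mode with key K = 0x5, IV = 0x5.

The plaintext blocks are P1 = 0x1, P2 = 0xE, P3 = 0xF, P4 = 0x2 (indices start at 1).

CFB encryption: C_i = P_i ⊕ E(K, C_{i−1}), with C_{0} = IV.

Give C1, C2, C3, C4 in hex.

C1: E(K, 0x5) = 0xA; 0x1 ⊕ 0xA = 0xB.
C2: E(K, 0xB) = 0x0; 0xE ⊕ 0x0 = 0xE.
C3: E(K, 0xE) = 0x3; 0xF ⊕ 0x3 = 0xC.
C4: E(K, 0xC) = 0x1; 0x2 ⊕ 0x1 = 0x3.

C1 = 0xB, C2 = 0xE, C3 = 0xC, C4 = 0x3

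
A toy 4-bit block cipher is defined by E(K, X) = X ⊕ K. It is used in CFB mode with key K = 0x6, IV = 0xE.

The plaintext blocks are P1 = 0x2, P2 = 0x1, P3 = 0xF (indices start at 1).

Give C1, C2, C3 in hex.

C1 = 0xA, C2 = 0xD, C3 = 0x4

CFB encryption: C_i = P_i ⊕ E(K, C_{i−1}), with C_{0} = IV.
C1: E(K, 0xE) = 0x8; 0x2 ⊕ 0x8 = 0xA.
C2: E(K, 0xA) = 0xC; 0x1 ⊕ 0xC = 0xD.
C3: E(K, 0xD) = 0xB; 0xF ⊕ 0xB = 0x4.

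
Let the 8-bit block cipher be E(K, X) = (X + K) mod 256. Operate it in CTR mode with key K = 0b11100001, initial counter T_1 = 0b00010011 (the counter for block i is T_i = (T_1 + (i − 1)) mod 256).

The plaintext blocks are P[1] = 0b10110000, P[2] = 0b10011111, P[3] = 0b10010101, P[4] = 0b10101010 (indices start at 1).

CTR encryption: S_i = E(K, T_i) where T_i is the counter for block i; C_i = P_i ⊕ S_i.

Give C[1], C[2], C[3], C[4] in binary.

C[1] = 0b01000100, C[2] = 0b01101010, C[3] = 0b01100011, C[4] = 0b01011101

C[1]: T = 0b00010011, S = E(K, T) = 0b11110100; 0b10110000 ⊕ 0b11110100 = 0b01000100.
C[2]: T = 0b00010100, S = E(K, T) = 0b11110101; 0b10011111 ⊕ 0b11110101 = 0b01101010.
C[3]: T = 0b00010101, S = E(K, T) = 0b11110110; 0b10010101 ⊕ 0b11110110 = 0b01100011.
C[4]: T = 0b00010110, S = E(K, T) = 0b11110111; 0b10101010 ⊕ 0b11110111 = 0b01011101.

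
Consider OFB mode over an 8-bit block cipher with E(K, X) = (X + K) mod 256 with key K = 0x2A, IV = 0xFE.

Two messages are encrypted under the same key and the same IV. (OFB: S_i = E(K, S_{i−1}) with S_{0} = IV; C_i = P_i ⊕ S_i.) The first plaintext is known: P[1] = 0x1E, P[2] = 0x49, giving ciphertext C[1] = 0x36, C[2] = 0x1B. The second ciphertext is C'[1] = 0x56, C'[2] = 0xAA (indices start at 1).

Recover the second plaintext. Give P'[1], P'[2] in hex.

P'[1] = 0x7E, P'[2] = 0xF8

In OFB with a reused IV, both messages share the same keystream S_i, so C_i ⊕ C'_i = P_i ⊕ P'_i and thus P'_i = P_i ⊕ C_i ⊕ C'_i.
P'[1]: 0x1E ⊕ 0x36 ⊕ 0x56 = 0x7E.
P'[2]: 0x49 ⊕ 0x1B ⊕ 0xAA = 0xF8.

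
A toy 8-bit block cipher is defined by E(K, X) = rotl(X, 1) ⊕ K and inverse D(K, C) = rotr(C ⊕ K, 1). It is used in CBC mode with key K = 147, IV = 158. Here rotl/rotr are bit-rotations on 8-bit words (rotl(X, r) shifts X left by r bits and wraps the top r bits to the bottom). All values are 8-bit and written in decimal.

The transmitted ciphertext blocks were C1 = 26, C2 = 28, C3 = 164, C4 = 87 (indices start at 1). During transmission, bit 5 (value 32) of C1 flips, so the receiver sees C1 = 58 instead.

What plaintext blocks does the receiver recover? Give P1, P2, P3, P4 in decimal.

CBC decryption: P_i = D(K, C_i) ⊕ C_{i−1}, with C_{0} = IV.
Only C1 changed, to 58. In CBC, a change in C_i garbles P_i and flips the same bit in P_{i+1}. Decrypting the received ciphertext:
P1: D(K, 58) = 212; 212 ⊕ 158 = 74.
P2: D(K, 28) = 199; 199 ⊕ 58 = 253.
P3: D(K, 164) = 155; 155 ⊕ 28 = 135.
P4: D(K, 87) = 98; 98 ⊕ 164 = 198.
Blocks that differ from the original plaintext: P1, P2.

P1 = 74, P2 = 253, P3 = 135, P4 = 198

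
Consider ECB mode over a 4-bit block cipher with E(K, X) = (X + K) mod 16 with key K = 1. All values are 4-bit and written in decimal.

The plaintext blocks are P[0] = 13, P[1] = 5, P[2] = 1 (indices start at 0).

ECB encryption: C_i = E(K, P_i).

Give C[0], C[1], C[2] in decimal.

C[0] = 14, C[1] = 6, C[2] = 2

C[0]: E(K, 13) = 14.
C[1]: E(K, 5) = 6.
C[2]: E(K, 1) = 2.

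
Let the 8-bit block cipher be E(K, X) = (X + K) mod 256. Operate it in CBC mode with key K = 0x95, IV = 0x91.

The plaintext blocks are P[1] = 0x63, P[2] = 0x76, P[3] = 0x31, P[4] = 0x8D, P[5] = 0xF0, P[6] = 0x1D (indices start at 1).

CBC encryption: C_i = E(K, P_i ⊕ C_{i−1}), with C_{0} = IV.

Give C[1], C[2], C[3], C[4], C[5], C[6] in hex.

C[1]: P[1] ⊕ 0x91 = 0xF2; E(K, 0xF2) = 0x87.
C[2]: P[2] ⊕ 0x87 = 0xF1; E(K, 0xF1) = 0x86.
C[3]: P[3] ⊕ 0x86 = 0xB7; E(K, 0xB7) = 0x4C.
C[4]: P[4] ⊕ 0x4C = 0xC1; E(K, 0xC1) = 0x56.
C[5]: P[5] ⊕ 0x56 = 0xA6; E(K, 0xA6) = 0x3B.
C[6]: P[6] ⊕ 0x3B = 0x26; E(K, 0x26) = 0xBB.

C[1] = 0x87, C[2] = 0x86, C[3] = 0x4C, C[4] = 0x56, C[5] = 0x3B, C[6] = 0xBB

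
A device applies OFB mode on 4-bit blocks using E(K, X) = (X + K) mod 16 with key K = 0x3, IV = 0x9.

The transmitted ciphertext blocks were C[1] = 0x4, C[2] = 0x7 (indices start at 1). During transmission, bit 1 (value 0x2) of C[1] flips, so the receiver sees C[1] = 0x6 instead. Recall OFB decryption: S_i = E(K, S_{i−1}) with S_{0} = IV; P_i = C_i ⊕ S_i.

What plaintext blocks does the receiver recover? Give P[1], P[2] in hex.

Only C[1] changed, to 0x6. In OFB, a change in C_i flips the same bit in P_i only; the keystream is unaffected. Decrypting the received ciphertext:
P[1]: S = E(K, 0x9) = 0xC; 0x6 ⊕ 0xC = 0xA.
P[2]: S = E(K, 0xC) = 0xF; 0x7 ⊕ 0xF = 0x8.
Blocks that differ from the original plaintext: P[1].

P[1] = 0xA, P[2] = 0x8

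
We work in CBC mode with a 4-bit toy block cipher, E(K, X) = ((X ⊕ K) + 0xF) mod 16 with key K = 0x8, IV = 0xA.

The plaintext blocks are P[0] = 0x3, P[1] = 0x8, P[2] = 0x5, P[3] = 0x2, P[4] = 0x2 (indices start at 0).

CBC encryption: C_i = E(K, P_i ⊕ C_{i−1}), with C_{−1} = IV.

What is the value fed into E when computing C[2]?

C[0]: P[0] ⊕ 0xA = 0x9; E(K, 0x9) = 0x0.
C[1]: P[1] ⊕ 0x0 = 0x8; E(K, 0x8) = 0xF.
C[2]: P[2] ⊕ 0xF = 0xA; E(K, 0xA) = 0x1.
So the input to E for block [2] is 0xA.

0xA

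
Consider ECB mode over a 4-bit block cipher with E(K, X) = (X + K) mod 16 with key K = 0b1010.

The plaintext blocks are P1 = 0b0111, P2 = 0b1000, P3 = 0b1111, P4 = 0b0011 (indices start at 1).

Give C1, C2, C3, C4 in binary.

ECB encryption: C_i = E(K, P_i).
C1: E(K, 0b0111) = 0b0001.
C2: E(K, 0b1000) = 0b0010.
C3: E(K, 0b1111) = 0b1001.
C4: E(K, 0b0011) = 0b1101.

C1 = 0b0001, C2 = 0b0010, C3 = 0b1001, C4 = 0b1101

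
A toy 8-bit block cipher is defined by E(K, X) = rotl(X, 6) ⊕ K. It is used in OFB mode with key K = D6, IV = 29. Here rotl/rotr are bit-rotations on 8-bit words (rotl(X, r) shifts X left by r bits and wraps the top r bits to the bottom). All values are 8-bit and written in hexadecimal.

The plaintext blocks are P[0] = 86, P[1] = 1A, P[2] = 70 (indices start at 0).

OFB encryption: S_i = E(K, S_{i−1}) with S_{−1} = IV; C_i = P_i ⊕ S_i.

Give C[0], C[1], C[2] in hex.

C[0]: S = E(K, 29) = 9C; 86 ⊕ 9C = 1A.
C[1]: S = E(K, 9C) = F1; 1A ⊕ F1 = EB.
C[2]: S = E(K, F1) = AA; 70 ⊕ AA = DA.

C[0] = 1A, C[1] = EB, C[2] = DA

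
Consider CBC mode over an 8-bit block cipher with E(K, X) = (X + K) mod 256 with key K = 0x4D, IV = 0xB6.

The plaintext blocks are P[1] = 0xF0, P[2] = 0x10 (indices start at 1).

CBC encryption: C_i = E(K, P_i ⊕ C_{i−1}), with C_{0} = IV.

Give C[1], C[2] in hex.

C[1] = 0x93, C[2] = 0xD0

C[1]: P[1] ⊕ 0xB6 = 0x46; E(K, 0x46) = 0x93.
C[2]: P[2] ⊕ 0x93 = 0x83; E(K, 0x83) = 0xD0.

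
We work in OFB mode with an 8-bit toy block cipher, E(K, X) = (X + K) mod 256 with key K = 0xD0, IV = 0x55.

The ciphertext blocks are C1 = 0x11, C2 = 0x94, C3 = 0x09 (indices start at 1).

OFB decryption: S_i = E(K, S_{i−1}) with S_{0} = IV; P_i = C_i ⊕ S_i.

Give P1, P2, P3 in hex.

P1: S = E(K, 0x55) = 0x25; 0x11 ⊕ 0x25 = 0x34.
P2: S = E(K, 0x25) = 0xF5; 0x94 ⊕ 0xF5 = 0x61.
P3: S = E(K, 0xF5) = 0xC5; 0x09 ⊕ 0xC5 = 0xCC.

P1 = 0x34, P2 = 0x61, P3 = 0xCC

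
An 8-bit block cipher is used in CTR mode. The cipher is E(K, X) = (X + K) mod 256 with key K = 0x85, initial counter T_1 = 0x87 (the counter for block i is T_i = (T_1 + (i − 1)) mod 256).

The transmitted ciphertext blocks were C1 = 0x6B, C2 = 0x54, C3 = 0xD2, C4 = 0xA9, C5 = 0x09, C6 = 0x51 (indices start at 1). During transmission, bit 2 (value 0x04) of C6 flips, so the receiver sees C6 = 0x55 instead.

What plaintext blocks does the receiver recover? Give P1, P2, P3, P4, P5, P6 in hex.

P1 = 0x67, P2 = 0x59, P3 = 0xDC, P4 = 0xA6, P5 = 0x19, P6 = 0x44

CTR decryption: S_i = E(K, T_i) where T_i is the counter for block i; P_i = C_i ⊕ S_i.
Only C6 changed, to 0x55. In CTR, a change in C_i flips the same bit in P_i only; the keystream is unaffected. Decrypting the received ciphertext:
P1: T = 0x87, S = E(K, T) = 0x0C; 0x6B ⊕ 0x0C = 0x67.
P2: T = 0x88, S = E(K, T) = 0x0D; 0x54 ⊕ 0x0D = 0x59.
P3: T = 0x89, S = E(K, T) = 0x0E; 0xD2 ⊕ 0x0E = 0xDC.
P4: T = 0x8A, S = E(K, T) = 0x0F; 0xA9 ⊕ 0x0F = 0xA6.
P5: T = 0x8B, S = E(K, T) = 0x10; 0x09 ⊕ 0x10 = 0x19.
P6: T = 0x8C, S = E(K, T) = 0x11; 0x55 ⊕ 0x11 = 0x44.
Blocks that differ from the original plaintext: P6.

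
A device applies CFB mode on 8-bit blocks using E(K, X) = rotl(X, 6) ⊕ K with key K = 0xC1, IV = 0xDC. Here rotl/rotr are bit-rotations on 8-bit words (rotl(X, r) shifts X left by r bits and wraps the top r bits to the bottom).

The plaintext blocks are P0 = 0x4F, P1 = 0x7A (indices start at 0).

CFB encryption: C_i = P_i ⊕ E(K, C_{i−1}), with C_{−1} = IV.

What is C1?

C0: E(K, 0xDC) = 0xF6; 0x4F ⊕ 0xF6 = 0xB9.
C1: E(K, 0xB9) = 0xAF; 0x7A ⊕ 0xAF = 0xD5.

C1 = 0xD5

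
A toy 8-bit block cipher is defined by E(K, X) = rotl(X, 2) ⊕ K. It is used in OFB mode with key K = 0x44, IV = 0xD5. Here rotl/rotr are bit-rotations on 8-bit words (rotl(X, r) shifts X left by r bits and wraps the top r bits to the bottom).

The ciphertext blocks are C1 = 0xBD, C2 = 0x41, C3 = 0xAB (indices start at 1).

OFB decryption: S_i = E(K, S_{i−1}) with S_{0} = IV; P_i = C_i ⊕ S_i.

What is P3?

P3 = 0xCF

P1: S = E(K, 0xD5) = 0x13; 0xBD ⊕ 0x13 = 0xAE.
P2: S = E(K, 0x13) = 0x08; 0x41 ⊕ 0x08 = 0x49.
P3: S = E(K, 0x08) = 0x64; 0xAB ⊕ 0x64 = 0xCF.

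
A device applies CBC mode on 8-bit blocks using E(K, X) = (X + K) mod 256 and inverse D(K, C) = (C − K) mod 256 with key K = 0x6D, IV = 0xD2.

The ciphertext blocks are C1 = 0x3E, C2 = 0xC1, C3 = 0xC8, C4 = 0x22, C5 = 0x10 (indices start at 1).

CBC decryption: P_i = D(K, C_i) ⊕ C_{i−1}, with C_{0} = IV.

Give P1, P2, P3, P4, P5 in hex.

P1 = 0x03, P2 = 0x6A, P3 = 0x9A, P4 = 0x7D, P5 = 0x81

P1: D(K, 0x3E) = 0xD1; 0xD1 ⊕ 0xD2 = 0x03.
P2: D(K, 0xC1) = 0x54; 0x54 ⊕ 0x3E = 0x6A.
P3: D(K, 0xC8) = 0x5B; 0x5B ⊕ 0xC1 = 0x9A.
P4: D(K, 0x22) = 0xB5; 0xB5 ⊕ 0xC8 = 0x7D.
P5: D(K, 0x10) = 0xA3; 0xA3 ⊕ 0x22 = 0x81.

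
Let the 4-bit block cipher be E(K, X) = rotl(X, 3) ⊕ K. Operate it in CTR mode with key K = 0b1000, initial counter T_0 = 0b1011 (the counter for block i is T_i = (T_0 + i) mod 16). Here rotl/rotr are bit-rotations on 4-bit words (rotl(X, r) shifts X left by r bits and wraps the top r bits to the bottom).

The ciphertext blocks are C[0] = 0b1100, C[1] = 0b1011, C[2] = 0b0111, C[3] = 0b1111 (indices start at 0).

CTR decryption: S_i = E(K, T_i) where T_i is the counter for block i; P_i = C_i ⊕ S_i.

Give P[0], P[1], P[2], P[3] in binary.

P[0] = 0b1001, P[1] = 0b0101, P[2] = 0b0001, P[3] = 0b0000

P[0]: T = 0b1011, S = E(K, T) = 0b0101; 0b1100 ⊕ 0b0101 = 0b1001.
P[1]: T = 0b1100, S = E(K, T) = 0b1110; 0b1011 ⊕ 0b1110 = 0b0101.
P[2]: T = 0b1101, S = E(K, T) = 0b0110; 0b0111 ⊕ 0b0110 = 0b0001.
P[3]: T = 0b1110, S = E(K, T) = 0b1111; 0b1111 ⊕ 0b1111 = 0b0000.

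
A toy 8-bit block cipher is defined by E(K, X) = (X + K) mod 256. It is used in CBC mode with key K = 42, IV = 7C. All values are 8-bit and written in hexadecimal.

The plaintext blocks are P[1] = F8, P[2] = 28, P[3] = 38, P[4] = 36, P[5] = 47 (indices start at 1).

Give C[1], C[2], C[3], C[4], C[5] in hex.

C[1] = C6, C[2] = 30, C[3] = 4A, C[4] = BE, C[5] = 3B

CBC encryption: C_i = E(K, P_i ⊕ C_{i−1}), with C_{0} = IV.
C[1]: P[1] ⊕ 7C = 84; E(K, 84) = C6.
C[2]: P[2] ⊕ C6 = EE; E(K, EE) = 30.
C[3]: P[3] ⊕ 30 = 08; E(K, 08) = 4A.
C[4]: P[4] ⊕ 4A = 7C; E(K, 7C) = BE.
C[5]: P[5] ⊕ BE = F9; E(K, F9) = 3B.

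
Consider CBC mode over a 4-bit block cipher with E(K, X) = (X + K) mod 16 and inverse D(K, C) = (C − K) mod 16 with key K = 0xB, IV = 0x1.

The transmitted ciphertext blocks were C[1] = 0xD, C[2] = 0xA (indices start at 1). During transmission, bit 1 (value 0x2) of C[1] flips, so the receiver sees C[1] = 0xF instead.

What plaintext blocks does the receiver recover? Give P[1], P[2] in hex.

P[1] = 0x5, P[2] = 0x0

CBC decryption: P_i = D(K, C_i) ⊕ C_{i−1}, with C_{0} = IV.
Only C[1] changed, to 0xF. In CBC, a change in C_i garbles P_i and flips the same bit in P_{i+1}. Decrypting the received ciphertext:
P[1]: D(K, 0xF) = 0x4; 0x4 ⊕ 0x1 = 0x5.
P[2]: D(K, 0xA) = 0xF; 0xF ⊕ 0xF = 0x0.
Blocks that differ from the original plaintext: P[1], P[2].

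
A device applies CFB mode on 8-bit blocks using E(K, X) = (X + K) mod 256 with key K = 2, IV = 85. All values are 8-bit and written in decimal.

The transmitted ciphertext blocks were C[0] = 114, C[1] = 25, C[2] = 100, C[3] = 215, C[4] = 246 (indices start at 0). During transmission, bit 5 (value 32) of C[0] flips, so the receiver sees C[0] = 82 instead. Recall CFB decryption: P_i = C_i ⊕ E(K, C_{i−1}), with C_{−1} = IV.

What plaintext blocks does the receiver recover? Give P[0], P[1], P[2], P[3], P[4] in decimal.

P[0] = 5, P[1] = 77, P[2] = 127, P[3] = 177, P[4] = 47

Only C[0] changed, to 82. In CFB, a change in C_i flips the same bit in P_i and garbles P_{i+1}. Decrypting the received ciphertext:
P[0]: E(K, 85) = 87; 82 ⊕ 87 = 5.
P[1]: E(K, 82) = 84; 25 ⊕ 84 = 77.
P[2]: E(K, 25) = 27; 100 ⊕ 27 = 127.
P[3]: E(K, 100) = 102; 215 ⊕ 102 = 177.
P[4]: E(K, 215) = 217; 246 ⊕ 217 = 47.
Blocks that differ from the original plaintext: P[0], P[1].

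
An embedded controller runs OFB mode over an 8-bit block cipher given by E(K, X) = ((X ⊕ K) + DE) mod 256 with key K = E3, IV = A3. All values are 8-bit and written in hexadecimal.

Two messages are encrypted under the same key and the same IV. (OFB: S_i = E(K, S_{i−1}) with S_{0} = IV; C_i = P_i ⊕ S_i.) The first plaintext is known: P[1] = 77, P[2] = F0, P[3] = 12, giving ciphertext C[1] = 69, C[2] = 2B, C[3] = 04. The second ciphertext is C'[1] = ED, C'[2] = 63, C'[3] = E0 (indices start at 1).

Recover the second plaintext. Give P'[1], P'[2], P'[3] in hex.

P'[1] = F3, P'[2] = B8, P'[3] = F6

In OFB with a reused IV, both messages share the same keystream S_i, so C_i ⊕ C'_i = P_i ⊕ P'_i and thus P'_i = P_i ⊕ C_i ⊕ C'_i.
P'[1]: 77 ⊕ 69 ⊕ ED = F3.
P'[2]: F0 ⊕ 2B ⊕ 63 = B8.
P'[3]: 12 ⊕ 04 ⊕ E0 = F6.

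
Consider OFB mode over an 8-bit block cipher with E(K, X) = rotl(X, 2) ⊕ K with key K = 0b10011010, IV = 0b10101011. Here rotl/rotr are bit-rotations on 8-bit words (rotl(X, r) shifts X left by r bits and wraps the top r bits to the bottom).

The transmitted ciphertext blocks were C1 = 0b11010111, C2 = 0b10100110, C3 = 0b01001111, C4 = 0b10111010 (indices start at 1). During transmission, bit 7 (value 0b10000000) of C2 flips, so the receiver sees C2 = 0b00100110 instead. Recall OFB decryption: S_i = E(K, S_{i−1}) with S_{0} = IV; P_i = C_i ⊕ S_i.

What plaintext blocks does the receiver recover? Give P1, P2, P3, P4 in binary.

P1 = 0b11100011, P2 = 0b01101100, P3 = 0b11111100, P4 = 0b11101110

Only C2 changed, to 0b00100110. In OFB, a change in C_i flips the same bit in P_i only; the keystream is unaffected. Decrypting the received ciphertext:
P1: S = E(K, 0b10101011) = 0b00110100; 0b11010111 ⊕ 0b00110100 = 0b11100011.
P2: S = E(K, 0b00110100) = 0b01001010; 0b00100110 ⊕ 0b01001010 = 0b01101100.
P3: S = E(K, 0b01001010) = 0b10110011; 0b01001111 ⊕ 0b10110011 = 0b11111100.
P4: S = E(K, 0b10110011) = 0b01010100; 0b10111010 ⊕ 0b01010100 = 0b11101110.
Blocks that differ from the original plaintext: P2.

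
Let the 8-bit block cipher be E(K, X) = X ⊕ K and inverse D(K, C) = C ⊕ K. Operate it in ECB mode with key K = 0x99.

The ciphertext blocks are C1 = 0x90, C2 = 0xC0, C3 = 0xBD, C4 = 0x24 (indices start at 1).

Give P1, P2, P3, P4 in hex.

ECB decryption: P_i = D(K, C_i).
P1: D(K, 0x90) = 0x09.
P2: D(K, 0xC0) = 0x59.
P3: D(K, 0xBD) = 0x24.
P4: D(K, 0x24) = 0xBD.

P1 = 0x09, P2 = 0x59, P3 = 0x24, P4 = 0xBD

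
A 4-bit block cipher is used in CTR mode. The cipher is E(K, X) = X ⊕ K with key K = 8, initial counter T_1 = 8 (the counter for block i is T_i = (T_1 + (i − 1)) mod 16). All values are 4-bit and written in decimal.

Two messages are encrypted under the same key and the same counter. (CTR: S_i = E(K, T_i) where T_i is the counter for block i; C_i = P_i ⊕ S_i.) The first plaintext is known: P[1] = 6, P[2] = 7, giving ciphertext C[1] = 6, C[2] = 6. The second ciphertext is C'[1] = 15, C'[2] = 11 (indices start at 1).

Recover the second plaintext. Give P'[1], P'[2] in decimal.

In CTR with a reused counter, both messages share the same keystream S_i, so C_i ⊕ C'_i = P_i ⊕ P'_i and thus P'_i = P_i ⊕ C_i ⊕ C'_i.
P'[1]: 6 ⊕ 6 ⊕ 15 = 15.
P'[2]: 7 ⊕ 6 ⊕ 11 = 10.

P'[1] = 15, P'[2] = 10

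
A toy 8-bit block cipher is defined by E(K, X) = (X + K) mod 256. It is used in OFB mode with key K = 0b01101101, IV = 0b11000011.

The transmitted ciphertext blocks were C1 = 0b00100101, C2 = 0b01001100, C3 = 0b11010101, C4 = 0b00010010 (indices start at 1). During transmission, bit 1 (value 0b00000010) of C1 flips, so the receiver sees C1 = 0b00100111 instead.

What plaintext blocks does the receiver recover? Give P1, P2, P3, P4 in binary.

P1 = 0b00010111, P2 = 0b11010001, P3 = 0b11011111, P4 = 0b01100101

OFB decryption: S_i = E(K, S_{i−1}) with S_{0} = IV; P_i = C_i ⊕ S_i.
Only C1 changed, to 0b00100111. In OFB, a change in C_i flips the same bit in P_i only; the keystream is unaffected. Decrypting the received ciphertext:
P1: S = E(K, 0b11000011) = 0b00110000; 0b00100111 ⊕ 0b00110000 = 0b00010111.
P2: S = E(K, 0b00110000) = 0b10011101; 0b01001100 ⊕ 0b10011101 = 0b11010001.
P3: S = E(K, 0b10011101) = 0b00001010; 0b11010101 ⊕ 0b00001010 = 0b11011111.
P4: S = E(K, 0b00001010) = 0b01110111; 0b00010010 ⊕ 0b01110111 = 0b01100101.
Blocks that differ from the original plaintext: P1.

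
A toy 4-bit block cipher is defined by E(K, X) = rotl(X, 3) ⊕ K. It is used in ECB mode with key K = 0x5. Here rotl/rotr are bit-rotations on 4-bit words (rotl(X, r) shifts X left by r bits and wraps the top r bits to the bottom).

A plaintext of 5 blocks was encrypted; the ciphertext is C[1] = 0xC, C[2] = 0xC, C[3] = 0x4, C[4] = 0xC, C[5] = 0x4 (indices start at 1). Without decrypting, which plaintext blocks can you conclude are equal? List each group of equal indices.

P[1] = P[2] = P[4]; P[3] = P[5]

ECB encrypts each block independently with the same key, so equal ciphertext blocks imply equal plaintext blocks.
C[1] = C[2] = C[4] = 0xC, so P[1] = P[2] = P[4].
C[3] = C[5] = 0x4, so P[3] = P[5].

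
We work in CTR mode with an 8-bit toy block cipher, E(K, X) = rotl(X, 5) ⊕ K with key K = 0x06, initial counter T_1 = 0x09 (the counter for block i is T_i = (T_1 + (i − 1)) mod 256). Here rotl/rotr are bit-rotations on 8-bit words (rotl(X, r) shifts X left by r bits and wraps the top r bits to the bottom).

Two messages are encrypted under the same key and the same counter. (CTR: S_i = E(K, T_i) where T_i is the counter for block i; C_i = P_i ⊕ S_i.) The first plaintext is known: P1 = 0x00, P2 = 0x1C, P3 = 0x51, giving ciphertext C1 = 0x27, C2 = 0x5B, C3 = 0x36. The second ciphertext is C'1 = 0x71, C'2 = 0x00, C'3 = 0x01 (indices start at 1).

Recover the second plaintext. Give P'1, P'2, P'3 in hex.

In CTR with a reused counter, both messages share the same keystream S_i, so C_i ⊕ C'_i = P_i ⊕ P'_i and thus P'_i = P_i ⊕ C_i ⊕ C'_i.
P'1: 0x00 ⊕ 0x27 ⊕ 0x71 = 0x56.
P'2: 0x1C ⊕ 0x5B ⊕ 0x00 = 0x47.
P'3: 0x51 ⊕ 0x36 ⊕ 0x01 = 0x66.

P'1 = 0x56, P'2 = 0x47, P'3 = 0x66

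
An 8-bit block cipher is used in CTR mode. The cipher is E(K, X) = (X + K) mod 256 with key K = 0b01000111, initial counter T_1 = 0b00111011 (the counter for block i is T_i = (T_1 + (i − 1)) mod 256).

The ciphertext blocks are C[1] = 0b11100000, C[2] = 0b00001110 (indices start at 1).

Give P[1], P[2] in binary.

CTR decryption: S_i = E(K, T_i) where T_i is the counter for block i; P_i = C_i ⊕ S_i.
P[1]: T = 0b00111011, S = E(K, T) = 0b10000010; 0b11100000 ⊕ 0b10000010 = 0b01100010.
P[2]: T = 0b00111100, S = E(K, T) = 0b10000011; 0b00001110 ⊕ 0b10000011 = 0b10001101.

P[1] = 0b01100010, P[2] = 0b10001101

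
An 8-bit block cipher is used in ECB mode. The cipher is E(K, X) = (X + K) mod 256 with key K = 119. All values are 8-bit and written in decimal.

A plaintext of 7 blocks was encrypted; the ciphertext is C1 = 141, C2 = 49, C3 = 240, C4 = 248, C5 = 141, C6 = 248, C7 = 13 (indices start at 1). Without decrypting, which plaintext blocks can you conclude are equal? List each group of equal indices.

P1 = P5; P4 = P6

ECB encrypts each block independently with the same key, so equal ciphertext blocks imply equal plaintext blocks.
C1 = C5 = 141, so P1 = P5.
C4 = C6 = 248, so P4 = P6.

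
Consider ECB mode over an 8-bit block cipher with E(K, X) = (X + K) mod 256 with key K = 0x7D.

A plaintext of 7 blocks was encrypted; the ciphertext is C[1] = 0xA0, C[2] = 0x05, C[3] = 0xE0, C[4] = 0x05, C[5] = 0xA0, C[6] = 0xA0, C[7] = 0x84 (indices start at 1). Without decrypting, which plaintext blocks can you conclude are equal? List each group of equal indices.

P[1] = P[5] = P[6]; P[2] = P[4]

ECB encrypts each block independently with the same key, so equal ciphertext blocks imply equal plaintext blocks.
C[1] = C[5] = C[6] = 0xA0, so P[1] = P[5] = P[6].
C[2] = C[4] = 0x05, so P[2] = P[4].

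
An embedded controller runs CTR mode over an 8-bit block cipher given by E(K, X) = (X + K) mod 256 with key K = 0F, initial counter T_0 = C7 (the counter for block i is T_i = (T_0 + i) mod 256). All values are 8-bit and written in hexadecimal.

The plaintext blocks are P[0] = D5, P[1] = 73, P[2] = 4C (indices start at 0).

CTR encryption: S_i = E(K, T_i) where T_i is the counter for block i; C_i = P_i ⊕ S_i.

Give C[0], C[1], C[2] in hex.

C[0]: T = C7, S = E(K, T) = D6; D5 ⊕ D6 = 03.
C[1]: T = C8, S = E(K, T) = D7; 73 ⊕ D7 = A4.
C[2]: T = C9, S = E(K, T) = D8; 4C ⊕ D8 = 94.

C[0] = 03, C[1] = A4, C[2] = 94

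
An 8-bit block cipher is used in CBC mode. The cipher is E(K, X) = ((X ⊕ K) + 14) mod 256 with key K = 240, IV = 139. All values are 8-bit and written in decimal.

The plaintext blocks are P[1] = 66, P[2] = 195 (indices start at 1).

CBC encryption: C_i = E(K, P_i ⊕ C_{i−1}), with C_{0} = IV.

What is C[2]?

C[2] = 130

C[1]: P[1] ⊕ 139 = 201; E(K, 201) = 71.
C[2]: P[2] ⊕ 71 = 132; E(K, 132) = 130.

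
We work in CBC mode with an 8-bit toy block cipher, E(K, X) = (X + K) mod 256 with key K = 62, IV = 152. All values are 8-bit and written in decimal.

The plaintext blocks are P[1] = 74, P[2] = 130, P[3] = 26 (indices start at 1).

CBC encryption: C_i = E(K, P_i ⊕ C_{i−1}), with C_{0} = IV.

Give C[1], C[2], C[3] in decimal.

C[1] = 16, C[2] = 208, C[3] = 8

C[1]: P[1] ⊕ 152 = 210; E(K, 210) = 16.
C[2]: P[2] ⊕ 16 = 146; E(K, 146) = 208.
C[3]: P[3] ⊕ 208 = 202; E(K, 202) = 8.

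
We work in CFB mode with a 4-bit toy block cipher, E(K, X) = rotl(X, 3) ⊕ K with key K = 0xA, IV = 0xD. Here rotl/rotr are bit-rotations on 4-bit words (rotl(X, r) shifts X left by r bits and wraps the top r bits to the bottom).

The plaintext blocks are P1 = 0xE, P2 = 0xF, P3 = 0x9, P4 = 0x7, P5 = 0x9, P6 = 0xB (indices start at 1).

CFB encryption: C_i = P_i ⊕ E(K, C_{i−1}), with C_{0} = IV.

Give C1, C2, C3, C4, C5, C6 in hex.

C1: E(K, 0xD) = 0x4; 0xE ⊕ 0x4 = 0xA.
C2: E(K, 0xA) = 0xF; 0xF ⊕ 0xF = 0x0.
C3: E(K, 0x0) = 0xA; 0x9 ⊕ 0xA = 0x3.
C4: E(K, 0x3) = 0x3; 0x7 ⊕ 0x3 = 0x4.
C5: E(K, 0x4) = 0x8; 0x9 ⊕ 0x8 = 0x1.
C6: E(K, 0x1) = 0x2; 0xB ⊕ 0x2 = 0x9.

C1 = 0xA, C2 = 0x0, C3 = 0x3, C4 = 0x4, C5 = 0x1, C6 = 0x9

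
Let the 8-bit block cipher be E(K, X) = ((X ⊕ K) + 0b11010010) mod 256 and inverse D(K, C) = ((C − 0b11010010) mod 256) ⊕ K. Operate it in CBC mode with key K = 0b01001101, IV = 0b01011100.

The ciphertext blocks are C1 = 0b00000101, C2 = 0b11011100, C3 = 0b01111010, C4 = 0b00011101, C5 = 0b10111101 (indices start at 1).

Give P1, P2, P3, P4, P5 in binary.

CBC decryption: P_i = D(K, C_i) ⊕ C_{i−1}, with C_{0} = IV.
P1: D(K, 0b00000101) = 0b01111110; 0b01111110 ⊕ 0b01011100 = 0b00100010.
P2: D(K, 0b11011100) = 0b01000111; 0b01000111 ⊕ 0b00000101 = 0b01000010.
P3: D(K, 0b01111010) = 0b11100101; 0b11100101 ⊕ 0b11011100 = 0b00111001.
P4: D(K, 0b00011101) = 0b00000110; 0b00000110 ⊕ 0b01111010 = 0b01111100.
P5: D(K, 0b10111101) = 0b10100110; 0b10100110 ⊕ 0b00011101 = 0b10111011.

P1 = 0b00100010, P2 = 0b01000010, P3 = 0b00111001, P4 = 0b01111100, P5 = 0b10111011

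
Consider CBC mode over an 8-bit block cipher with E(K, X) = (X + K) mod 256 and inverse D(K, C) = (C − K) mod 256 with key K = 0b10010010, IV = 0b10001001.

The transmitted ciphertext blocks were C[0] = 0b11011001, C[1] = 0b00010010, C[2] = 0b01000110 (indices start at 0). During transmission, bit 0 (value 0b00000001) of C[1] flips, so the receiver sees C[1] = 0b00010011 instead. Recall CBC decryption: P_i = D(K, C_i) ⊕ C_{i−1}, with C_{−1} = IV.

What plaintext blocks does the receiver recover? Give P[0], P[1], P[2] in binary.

P[0] = 0b11001110, P[1] = 0b01011000, P[2] = 0b10100111

Only C[1] changed, to 0b00010011. In CBC, a change in C_i garbles P_i and flips the same bit in P_{i+1}. Decrypting the received ciphertext:
P[0]: D(K, 0b11011001) = 0b01000111; 0b01000111 ⊕ 0b10001001 = 0b11001110.
P[1]: D(K, 0b00010011) = 0b10000001; 0b10000001 ⊕ 0b11011001 = 0b01011000.
P[2]: D(K, 0b01000110) = 0b10110100; 0b10110100 ⊕ 0b00010011 = 0b10100111.
Blocks that differ from the original plaintext: P[1], P[2].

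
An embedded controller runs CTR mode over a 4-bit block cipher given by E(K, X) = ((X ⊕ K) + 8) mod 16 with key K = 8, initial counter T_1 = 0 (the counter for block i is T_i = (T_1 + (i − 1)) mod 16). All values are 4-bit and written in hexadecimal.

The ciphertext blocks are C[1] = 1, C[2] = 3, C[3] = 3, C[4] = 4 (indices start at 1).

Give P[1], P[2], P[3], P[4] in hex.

P[1] = 1, P[2] = 2, P[3] = 1, P[4] = 7

CTR decryption: S_i = E(K, T_i) where T_i is the counter for block i; P_i = C_i ⊕ S_i.
P[1]: T = 0, S = E(K, T) = 0; 1 ⊕ 0 = 1.
P[2]: T = 1, S = E(K, T) = 1; 3 ⊕ 1 = 2.
P[3]: T = 2, S = E(K, T) = 2; 3 ⊕ 2 = 1.
P[4]: T = 3, S = E(K, T) = 3; 4 ⊕ 3 = 7.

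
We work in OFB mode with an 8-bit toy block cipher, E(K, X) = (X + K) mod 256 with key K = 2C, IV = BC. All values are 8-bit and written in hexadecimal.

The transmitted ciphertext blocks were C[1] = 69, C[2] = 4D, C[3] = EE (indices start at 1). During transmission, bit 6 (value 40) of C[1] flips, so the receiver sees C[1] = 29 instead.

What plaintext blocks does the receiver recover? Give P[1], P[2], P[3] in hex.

P[1] = C1, P[2] = 59, P[3] = AE

OFB decryption: S_i = E(K, S_{i−1}) with S_{0} = IV; P_i = C_i ⊕ S_i.
Only C[1] changed, to 29. In OFB, a change in C_i flips the same bit in P_i only; the keystream is unaffected. Decrypting the received ciphertext:
P[1]: S = E(K, BC) = E8; 29 ⊕ E8 = C1.
P[2]: S = E(K, E8) = 14; 4D ⊕ 14 = 59.
P[3]: S = E(K, 14) = 40; EE ⊕ 40 = AE.
Blocks that differ from the original plaintext: P[1].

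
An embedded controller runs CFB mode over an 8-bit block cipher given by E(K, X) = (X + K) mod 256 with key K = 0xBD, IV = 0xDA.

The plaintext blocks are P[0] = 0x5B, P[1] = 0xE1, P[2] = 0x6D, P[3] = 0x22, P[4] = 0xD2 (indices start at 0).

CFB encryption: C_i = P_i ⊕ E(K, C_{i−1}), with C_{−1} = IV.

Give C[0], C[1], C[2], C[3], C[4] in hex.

C[0] = 0xCC, C[1] = 0x68, C[2] = 0x48, C[3] = 0x27, C[4] = 0x36

C[0]: E(K, 0xDA) = 0x97; 0x5B ⊕ 0x97 = 0xCC.
C[1]: E(K, 0xCC) = 0x89; 0xE1 ⊕ 0x89 = 0x68.
C[2]: E(K, 0x68) = 0x25; 0x6D ⊕ 0x25 = 0x48.
C[3]: E(K, 0x48) = 0x05; 0x22 ⊕ 0x05 = 0x27.
C[4]: E(K, 0x27) = 0xE4; 0xD2 ⊕ 0xE4 = 0x36.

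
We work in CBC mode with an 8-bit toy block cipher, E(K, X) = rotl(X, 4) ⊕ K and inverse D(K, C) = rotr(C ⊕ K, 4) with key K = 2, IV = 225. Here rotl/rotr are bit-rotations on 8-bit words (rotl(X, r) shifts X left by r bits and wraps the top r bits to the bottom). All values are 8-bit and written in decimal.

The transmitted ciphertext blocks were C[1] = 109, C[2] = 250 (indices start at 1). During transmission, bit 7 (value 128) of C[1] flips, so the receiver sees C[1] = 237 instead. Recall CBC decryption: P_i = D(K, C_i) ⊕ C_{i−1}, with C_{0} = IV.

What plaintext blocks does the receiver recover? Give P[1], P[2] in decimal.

Only C[1] changed, to 237. In CBC, a change in C_i garbles P_i and flips the same bit in P_{i+1}. Decrypting the received ciphertext:
P[1]: D(K, 237) = 254; 254 ⊕ 225 = 31.
P[2]: D(K, 250) = 143; 143 ⊕ 237 = 98.
Blocks that differ from the original plaintext: P[1], P[2].

P[1] = 31, P[2] = 98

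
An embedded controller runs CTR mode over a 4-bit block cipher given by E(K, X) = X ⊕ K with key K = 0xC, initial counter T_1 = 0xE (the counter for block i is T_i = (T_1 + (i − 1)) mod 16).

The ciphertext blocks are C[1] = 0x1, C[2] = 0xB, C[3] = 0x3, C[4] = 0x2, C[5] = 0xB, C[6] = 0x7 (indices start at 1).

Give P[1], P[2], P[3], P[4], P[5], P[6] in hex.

P[1] = 0x3, P[2] = 0x8, P[3] = 0xF, P[4] = 0xF, P[5] = 0x5, P[6] = 0x8

CTR decryption: S_i = E(K, T_i) where T_i is the counter for block i; P_i = C_i ⊕ S_i.
P[1]: T = 0xE, S = E(K, T) = 0x2; 0x1 ⊕ 0x2 = 0x3.
P[2]: T = 0xF, S = E(K, T) = 0x3; 0xB ⊕ 0x3 = 0x8.
P[3]: T = 0x0, S = E(K, T) = 0xC; 0x3 ⊕ 0xC = 0xF.
P[4]: T = 0x1, S = E(K, T) = 0xD; 0x2 ⊕ 0xD = 0xF.
P[5]: T = 0x2, S = E(K, T) = 0xE; 0xB ⊕ 0xE = 0x5.
P[6]: T = 0x3, S = E(K, T) = 0xF; 0x7 ⊕ 0xF = 0x8.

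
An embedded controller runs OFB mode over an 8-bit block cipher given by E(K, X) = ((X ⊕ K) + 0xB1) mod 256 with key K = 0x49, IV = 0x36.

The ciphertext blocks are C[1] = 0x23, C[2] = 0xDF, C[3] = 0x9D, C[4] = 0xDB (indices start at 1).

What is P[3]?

P[3] = 0x89

OFB decryption: S_i = E(K, S_{i−1}) with S_{0} = IV; P_i = C_i ⊕ S_i.
P[1]: S = E(K, 0x36) = 0x30; 0x23 ⊕ 0x30 = 0x13.
P[2]: S = E(K, 0x30) = 0x2A; 0xDF ⊕ 0x2A = 0xF5.
P[3]: S = E(K, 0x2A) = 0x14; 0x9D ⊕ 0x14 = 0x89.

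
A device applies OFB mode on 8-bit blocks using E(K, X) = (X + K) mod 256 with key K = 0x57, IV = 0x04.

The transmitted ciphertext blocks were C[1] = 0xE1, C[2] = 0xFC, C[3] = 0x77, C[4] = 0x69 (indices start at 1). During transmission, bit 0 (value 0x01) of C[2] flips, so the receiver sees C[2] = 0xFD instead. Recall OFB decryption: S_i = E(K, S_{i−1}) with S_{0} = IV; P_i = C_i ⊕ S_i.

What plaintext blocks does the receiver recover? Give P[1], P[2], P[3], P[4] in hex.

Only C[2] changed, to 0xFD. In OFB, a change in C_i flips the same bit in P_i only; the keystream is unaffected. Decrypting the received ciphertext:
P[1]: S = E(K, 0x04) = 0x5B; 0xE1 ⊕ 0x5B = 0xBA.
P[2]: S = E(K, 0x5B) = 0xB2; 0xFD ⊕ 0xB2 = 0x4F.
P[3]: S = E(K, 0xB2) = 0x09; 0x77 ⊕ 0x09 = 0x7E.
P[4]: S = E(K, 0x09) = 0x60; 0x69 ⊕ 0x60 = 0x09.
Blocks that differ from the original plaintext: P[2].

P[1] = 0xBA, P[2] = 0x4F, P[3] = 0x7E, P[4] = 0x09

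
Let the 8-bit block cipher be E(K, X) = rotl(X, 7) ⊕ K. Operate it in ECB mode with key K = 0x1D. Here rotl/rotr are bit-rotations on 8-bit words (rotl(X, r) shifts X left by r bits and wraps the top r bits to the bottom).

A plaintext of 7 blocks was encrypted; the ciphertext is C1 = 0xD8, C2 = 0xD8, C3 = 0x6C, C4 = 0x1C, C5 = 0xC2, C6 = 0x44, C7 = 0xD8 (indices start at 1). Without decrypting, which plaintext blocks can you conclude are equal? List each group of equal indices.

ECB encrypts each block independently with the same key, so equal ciphertext blocks imply equal plaintext blocks.
C1 = C2 = C7 = 0xD8, so P1 = P2 = P7.

P1 = P2 = P7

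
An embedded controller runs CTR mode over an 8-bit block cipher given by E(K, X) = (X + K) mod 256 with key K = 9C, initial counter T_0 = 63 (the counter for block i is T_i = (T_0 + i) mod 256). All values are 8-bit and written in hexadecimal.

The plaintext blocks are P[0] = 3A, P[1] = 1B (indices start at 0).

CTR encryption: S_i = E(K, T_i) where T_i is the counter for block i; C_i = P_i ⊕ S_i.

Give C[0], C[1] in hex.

C[0]: T = 63, S = E(K, T) = FF; 3A ⊕ FF = C5.
C[1]: T = 64, S = E(K, T) = 00; 1B ⊕ 00 = 1B.

C[0] = C5, C[1] = 1B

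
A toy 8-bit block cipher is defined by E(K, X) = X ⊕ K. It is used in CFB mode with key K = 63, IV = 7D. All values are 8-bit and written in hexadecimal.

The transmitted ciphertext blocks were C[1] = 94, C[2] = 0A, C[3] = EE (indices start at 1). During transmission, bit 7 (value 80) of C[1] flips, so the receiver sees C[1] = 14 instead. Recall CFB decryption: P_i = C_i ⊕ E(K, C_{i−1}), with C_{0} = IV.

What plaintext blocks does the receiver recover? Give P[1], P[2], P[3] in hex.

Only C[1] changed, to 14. In CFB, a change in C_i flips the same bit in P_i and garbles P_{i+1}. Decrypting the received ciphertext:
P[1]: E(K, 7D) = 1E; 14 ⊕ 1E = 0A.
P[2]: E(K, 14) = 77; 0A ⊕ 77 = 7D.
P[3]: E(K, 0A) = 69; EE ⊕ 69 = 87.
Blocks that differ from the original plaintext: P[1], P[2].

P[1] = 0A, P[2] = 7D, P[3] = 87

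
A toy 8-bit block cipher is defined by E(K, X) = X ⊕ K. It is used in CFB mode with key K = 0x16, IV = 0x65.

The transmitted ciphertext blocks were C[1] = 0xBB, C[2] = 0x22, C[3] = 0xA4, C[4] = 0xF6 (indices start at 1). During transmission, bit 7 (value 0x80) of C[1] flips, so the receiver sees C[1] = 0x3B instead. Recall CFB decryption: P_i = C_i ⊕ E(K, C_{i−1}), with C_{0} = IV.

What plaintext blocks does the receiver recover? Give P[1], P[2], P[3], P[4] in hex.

P[1] = 0x48, P[2] = 0x0F, P[3] = 0x90, P[4] = 0x44

Only C[1] changed, to 0x3B. In CFB, a change in C_i flips the same bit in P_i and garbles P_{i+1}. Decrypting the received ciphertext:
P[1]: E(K, 0x65) = 0x73; 0x3B ⊕ 0x73 = 0x48.
P[2]: E(K, 0x3B) = 0x2D; 0x22 ⊕ 0x2D = 0x0F.
P[3]: E(K, 0x22) = 0x34; 0xA4 ⊕ 0x34 = 0x90.
P[4]: E(K, 0xA4) = 0xB2; 0xF6 ⊕ 0xB2 = 0x44.
Blocks that differ from the original plaintext: P[1], P[2].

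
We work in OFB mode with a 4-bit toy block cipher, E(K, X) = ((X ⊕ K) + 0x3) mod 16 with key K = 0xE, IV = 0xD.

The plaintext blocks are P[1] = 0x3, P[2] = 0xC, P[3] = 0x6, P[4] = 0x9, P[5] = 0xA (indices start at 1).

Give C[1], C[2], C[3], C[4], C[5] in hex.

OFB encryption: S_i = E(K, S_{i−1}) with S_{0} = IV; C_i = P_i ⊕ S_i.
C[1]: S = E(K, 0xD) = 0x6; 0x3 ⊕ 0x6 = 0x5.
C[2]: S = E(K, 0x6) = 0xB; 0xC ⊕ 0xB = 0x7.
C[3]: S = E(K, 0xB) = 0x8; 0x6 ⊕ 0x8 = 0xE.
C[4]: S = E(K, 0x8) = 0x9; 0x9 ⊕ 0x9 = 0x0.
C[5]: S = E(K, 0x9) = 0xA; 0xA ⊕ 0xA = 0x0.

C[1] = 0x5, C[2] = 0x7, C[3] = 0xE, C[4] = 0x0, C[5] = 0x0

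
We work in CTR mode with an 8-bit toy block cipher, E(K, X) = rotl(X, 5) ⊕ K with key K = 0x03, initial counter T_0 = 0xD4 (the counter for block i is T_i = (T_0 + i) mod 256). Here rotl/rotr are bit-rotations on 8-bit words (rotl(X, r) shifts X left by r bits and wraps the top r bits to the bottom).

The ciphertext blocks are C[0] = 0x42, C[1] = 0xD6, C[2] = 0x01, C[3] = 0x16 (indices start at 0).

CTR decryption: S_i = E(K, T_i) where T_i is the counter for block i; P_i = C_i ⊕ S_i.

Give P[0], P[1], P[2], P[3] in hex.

P[0]: T = 0xD4, S = E(K, T) = 0x99; 0x42 ⊕ 0x99 = 0xDB.
P[1]: T = 0xD5, S = E(K, T) = 0xB9; 0xD6 ⊕ 0xB9 = 0x6F.
P[2]: T = 0xD6, S = E(K, T) = 0xD9; 0x01 ⊕ 0xD9 = 0xD8.
P[3]: T = 0xD7, S = E(K, T) = 0xF9; 0x16 ⊕ 0xF9 = 0xEF.

P[0] = 0xDB, P[1] = 0x6F, P[2] = 0xD8, P[3] = 0xEF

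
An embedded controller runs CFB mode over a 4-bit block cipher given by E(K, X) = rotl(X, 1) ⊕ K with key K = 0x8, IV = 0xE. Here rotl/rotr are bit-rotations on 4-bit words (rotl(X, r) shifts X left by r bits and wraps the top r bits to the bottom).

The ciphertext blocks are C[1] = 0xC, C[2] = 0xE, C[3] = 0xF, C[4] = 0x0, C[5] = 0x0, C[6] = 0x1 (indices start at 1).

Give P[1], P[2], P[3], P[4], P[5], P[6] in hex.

P[1] = 0x9, P[2] = 0xF, P[3] = 0xA, P[4] = 0x7, P[5] = 0x8, P[6] = 0x9

CFB decryption: P_i = C_i ⊕ E(K, C_{i−1}), with C_{0} = IV.
P[1]: E(K, 0xE) = 0x5; 0xC ⊕ 0x5 = 0x9.
P[2]: E(K, 0xC) = 0x1; 0xE ⊕ 0x1 = 0xF.
P[3]: E(K, 0xE) = 0x5; 0xF ⊕ 0x5 = 0xA.
P[4]: E(K, 0xF) = 0x7; 0x0 ⊕ 0x7 = 0x7.
P[5]: E(K, 0x0) = 0x8; 0x0 ⊕ 0x8 = 0x8.
P[6]: E(K, 0x0) = 0x8; 0x1 ⊕ 0x8 = 0x9.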